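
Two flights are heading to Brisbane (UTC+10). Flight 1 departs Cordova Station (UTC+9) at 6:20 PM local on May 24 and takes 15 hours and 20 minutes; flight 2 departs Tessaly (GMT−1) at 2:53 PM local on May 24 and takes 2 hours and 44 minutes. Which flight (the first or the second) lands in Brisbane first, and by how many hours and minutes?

the second, by 6 hours 3 minutes

Flight 1 in UTC: 6:20 PM − 9:00 = 9:20 AM on May 24.
+15 hours 20 minutes → arrive 12:40 AM UTC on May 25.
Flight 2 in UTC: 2:53 PM + 1:00 = 3:53 PM on May 24.
+2 hours 44 minutes → arrive 6:37 PM UTC on May 24.
Flight 2 lands earlier by 6 hours 3 minutes.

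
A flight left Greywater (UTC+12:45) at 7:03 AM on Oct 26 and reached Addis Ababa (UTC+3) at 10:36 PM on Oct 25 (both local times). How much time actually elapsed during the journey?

1 hour 18 minutes

Addis Ababa is 9:45 behind Greywater.
Clock-face elapsed time (ignoring zones) is −8 hours 27 minutes.
Actual elapsed = −8 hours 27 minutes + 9:45 = 1 hour 18 minutes.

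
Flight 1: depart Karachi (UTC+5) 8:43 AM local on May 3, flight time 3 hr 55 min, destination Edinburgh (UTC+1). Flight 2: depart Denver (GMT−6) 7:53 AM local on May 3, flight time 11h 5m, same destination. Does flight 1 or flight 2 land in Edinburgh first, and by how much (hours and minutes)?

Flight 1 in UTC: 8:43 AM − 5:00 = 3:43 AM on May 3.
+3 hours and 55 minutes → arrive 7:38 AM UTC on May 3.
Flight 2 in UTC: 7:53 AM + 6:00 = 1:53 PM on May 3.
+11 hours 5 minutes → arrive 12:58 AM UTC on May 4.
Flight 1 lands earlier by 17 hours 20 minutes.

the first, by 17 hours 20 minutes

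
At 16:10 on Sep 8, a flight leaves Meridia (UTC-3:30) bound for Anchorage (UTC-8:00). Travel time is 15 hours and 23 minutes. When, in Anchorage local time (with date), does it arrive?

03:03 on September 9

Convert departure to UTC: 16:10 + 3:30 = 19:40 UTC on Sep 8.
Add 15 hours and 23 minutes travel time → 11:03 UTC (Sep 9).
Anchorage is UTC−8:00, so local arrival = 11:03 − 8:00 = 03:03 on Sep 9.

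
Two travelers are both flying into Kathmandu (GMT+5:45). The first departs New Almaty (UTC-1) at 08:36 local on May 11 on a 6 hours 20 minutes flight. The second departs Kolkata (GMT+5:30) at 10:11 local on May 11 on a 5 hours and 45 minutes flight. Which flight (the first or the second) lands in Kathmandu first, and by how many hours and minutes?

Flight 1 in UTC: 08:36 + 1:00 = 09:36 on May 11.
+6 hours 20 minutes → arrive 15:56 UTC on May 11.
Flight 2 in UTC: 10:11 − 5:30 = 04:41 on May 11.
+5 hours 45 minutes → arrive 10:26 UTC on May 11.
Flight 2 lands earlier by 5 hours 30 minutes.

the second, by 5 hours 30 minutes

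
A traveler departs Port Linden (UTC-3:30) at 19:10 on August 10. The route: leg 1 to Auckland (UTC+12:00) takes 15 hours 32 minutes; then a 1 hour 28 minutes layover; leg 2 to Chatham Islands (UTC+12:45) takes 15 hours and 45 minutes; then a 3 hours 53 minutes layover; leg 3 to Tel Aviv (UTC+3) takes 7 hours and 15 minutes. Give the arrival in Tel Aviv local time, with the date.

21:33 on Aug 12

Convert departure to UTC: 19:10 + 3:30 = 22:40 UTC on Aug 10.
Add 15 hours 32 minutes leg 1 → 14:12 UTC (Aug 11).
Add 1 hour 28 minutes layover in Auckland → 15:40 UTC.
Add 15 hours and 45 minutes leg 2 → 07:25 UTC (Aug 12).
Add 3 hours and 53 minutes layover in Chatham Islands → 11:18 UTC.
Add 7 hours and 15 minutes leg 3 → 18:33 UTC.
Tel Aviv is UTC+3:00, so local arrival = 18:33 + 3:00 = 21:33 on Aug 12.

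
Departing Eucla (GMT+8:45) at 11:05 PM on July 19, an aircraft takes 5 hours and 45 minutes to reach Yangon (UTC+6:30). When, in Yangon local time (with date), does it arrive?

Convert departure to UTC: 11:05 PM − 8:45 = 2:20 PM UTC on Jul 19.
Add 5 hours 45 minutes travel time → 8:05 PM UTC.
Yangon is UTC+6:30, so local arrival = 8:05 PM + 6:30 = 2:35 AM on Jul 20.

2:35 AM on Jul 20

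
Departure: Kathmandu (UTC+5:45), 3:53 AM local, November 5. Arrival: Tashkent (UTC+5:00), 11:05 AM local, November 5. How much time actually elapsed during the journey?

7 hours 57 minutes

Departure in UTC: 3:53 AM − 5:45 = 10:08 PM on Nov 4.
Arrival in UTC: 11:05 AM − 5:00 = 6:05 AM on Nov 5.
Elapsed = 6:05 AM − 10:08 PM (+1 day) = 7 hours 57 minutes.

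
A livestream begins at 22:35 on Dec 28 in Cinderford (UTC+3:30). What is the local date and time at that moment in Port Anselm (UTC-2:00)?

Port Anselm is 5:30 behind Cinderford.
Shift by the zone difference: 22:35 − 5:30 = 17:05 on Dec 28 in Port Anselm.

17:05 on Dec 28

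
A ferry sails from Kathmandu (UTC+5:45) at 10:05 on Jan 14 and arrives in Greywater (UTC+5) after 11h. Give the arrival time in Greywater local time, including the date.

Greywater is 0:45 behind Kathmandu.
After 11 hours it is 21:05 in Kathmandu.
Shift by the zone difference: 21:05 − 0:45 = 20:20 on Jan 14 in Greywater.

20:20 on Jan 14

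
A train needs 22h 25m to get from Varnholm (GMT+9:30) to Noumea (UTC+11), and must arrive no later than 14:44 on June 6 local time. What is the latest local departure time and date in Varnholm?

14:49 on June 5

Target arrival in UTC: 14:44 − 11:00 = 03:44 on Jun 6.
Subtract 22 hours and 25 minutes → departure 05:19 UTC on Jun 5.
Varnholm is UTC+9:30: 05:19 + 9:30 = 14:49 on Jun 5.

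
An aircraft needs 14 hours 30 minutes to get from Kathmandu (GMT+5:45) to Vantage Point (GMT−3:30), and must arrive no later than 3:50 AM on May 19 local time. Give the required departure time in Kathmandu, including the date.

10:35 PM on May 18

Target arrival in UTC: 3:50 AM + 3:30 = 7:20 AM on May 19.
Subtract 14 hours and 30 minutes → departure 4:50 PM UTC on May 18.
Kathmandu is UTC+5:45: 4:50 PM + 5:45 = 10:35 PM on May 18.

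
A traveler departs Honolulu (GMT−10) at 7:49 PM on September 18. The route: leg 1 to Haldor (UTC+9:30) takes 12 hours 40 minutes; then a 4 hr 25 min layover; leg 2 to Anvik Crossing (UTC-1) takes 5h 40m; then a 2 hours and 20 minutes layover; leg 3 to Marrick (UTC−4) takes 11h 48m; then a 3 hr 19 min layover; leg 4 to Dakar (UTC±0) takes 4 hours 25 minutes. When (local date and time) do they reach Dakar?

2:26 AM on Sep 21

Convert departure to UTC: 7:49 PM + 10:00 = 5:49 AM UTC on Sep 19.
Add 12 hours 40 minutes leg 1 → 6:29 PM UTC.
Add 4 hours 25 minutes layover in Haldor → 10:54 PM UTC.
Add 5 hours and 40 minutes leg 2 → 4:34 AM UTC (Sep 20).
Add 2 hours 20 minutes layover in Anvik Crossing → 6:54 AM UTC.
Add 11 hours and 48 minutes leg 3 → 6:42 PM UTC.
Add 3 hours 19 minutes layover in Marrick → 10:01 PM UTC.
Add 4 hours 25 minutes leg 4 → 2:26 AM UTC (Sep 21).
Dakar is UTC+0, so local arrival is the same: 2:26 AM on Sep 21.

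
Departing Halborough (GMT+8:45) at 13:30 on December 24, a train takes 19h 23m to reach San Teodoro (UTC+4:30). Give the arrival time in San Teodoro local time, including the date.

Convert departure to UTC: 13:30 − 8:45 = 04:45 UTC on Dec 24.
Add 19 hours 23 minutes travel time → 00:08 UTC (Dec 25).
San Teodoro is UTC+4:30, so local arrival = 00:08 + 4:30 = 04:38 on Dec 25.

04:38 on Dec 25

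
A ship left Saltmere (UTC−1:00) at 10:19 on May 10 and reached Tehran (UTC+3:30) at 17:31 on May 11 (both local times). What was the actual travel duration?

26 hours 42 minutes

Tehran is 4:30 ahead of Saltmere.
Clock-face elapsed time (ignoring zones) is 31 hours 12 minutes.
Actual elapsed = 31 hours 12 minutes − 4:30 = 26 hours 42 minutes.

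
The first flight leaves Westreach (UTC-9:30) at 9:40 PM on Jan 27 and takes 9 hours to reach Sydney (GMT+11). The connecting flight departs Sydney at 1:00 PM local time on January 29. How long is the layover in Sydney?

Convert departure to UTC: 9:40 PM + 9:30 = 7:10 AM UTC on Jan 28.
Add 9 hours flight time → 4:10 PM UTC.
Sydney is UTC+11:00, so local arrival = 4:10 PM + 11:00 = 3:10 AM on Jan 29.
Layover = 1:00 PM − 3:10 AM = 9 hours 50 minutes.

9 hours 50 minutes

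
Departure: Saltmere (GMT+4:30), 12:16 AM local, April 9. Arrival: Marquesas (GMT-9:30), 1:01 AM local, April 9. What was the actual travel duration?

Departure in UTC: 12:16 AM − 4:30 = 7:46 PM on Apr 8.
Arrival in UTC: 1:01 AM + 9:30 = 10:31 AM on Apr 9.
Elapsed = 10:31 AM − 7:46 PM (+1 day) = 14 hours 45 minutes.

14 hours 45 minutes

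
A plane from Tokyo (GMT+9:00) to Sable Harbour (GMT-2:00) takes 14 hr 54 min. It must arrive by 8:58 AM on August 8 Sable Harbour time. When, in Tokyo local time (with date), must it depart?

5:04 AM on August 8

Target arrival in UTC: 8:58 AM + 2:00 = 10:58 AM on Aug 8.
Subtract 14 hours and 54 minutes → departure 8:04 PM UTC on Aug 7.
Tokyo is UTC+9:00: 8:04 PM + 9:00 = 5:04 AM on Aug 8.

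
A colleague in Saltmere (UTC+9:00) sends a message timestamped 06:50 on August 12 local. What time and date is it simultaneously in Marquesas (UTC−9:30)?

In UTC: 06:50 − 9:00 = 21:50 on Aug 11.
Marquesas is UTC−9:30: 21:50 − 9:30 = 12:20 on Aug 11.

12:20 on August 11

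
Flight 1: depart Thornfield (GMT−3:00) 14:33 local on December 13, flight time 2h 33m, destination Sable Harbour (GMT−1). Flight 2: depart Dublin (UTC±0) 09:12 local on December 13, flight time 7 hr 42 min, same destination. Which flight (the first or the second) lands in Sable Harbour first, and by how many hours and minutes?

the second, by 3 hours 12 minutes

Flight 1 in UTC: 14:33 + 3:00 = 17:33 on Dec 13.
+2 hours and 33 minutes → arrive 20:06 UTC on Dec 13.
Flight 2 departs at 09:12 UTC (Dec 13).
+7 hours 42 minutes → arrive 16:54 UTC on Dec 13.
Flight 2 lands earlier by 3 hours 12 minutes.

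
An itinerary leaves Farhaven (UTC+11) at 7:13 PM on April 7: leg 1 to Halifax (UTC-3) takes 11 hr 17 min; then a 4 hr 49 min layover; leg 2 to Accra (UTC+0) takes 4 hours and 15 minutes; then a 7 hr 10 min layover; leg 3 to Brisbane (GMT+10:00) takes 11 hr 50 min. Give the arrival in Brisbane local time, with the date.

9:34 AM on April 9

Convert departure to UTC: 7:13 PM − 11:00 = 8:13 AM UTC on Apr 7.
Add 11 hours 17 minutes leg 1 → 7:30 PM UTC.
Add 4 hours and 49 minutes layover in Halifax → 12:19 AM UTC (Apr 8).
Add 4 hours and 15 minutes leg 2 → 4:34 AM UTC.
Add 7 hours and 10 minutes layover in Accra → 11:44 AM UTC.
Add 11 hours and 50 minutes leg 3 → 11:34 PM UTC.
Brisbane is UTC+10:00, so local arrival = 11:34 PM + 10:00 = 9:34 AM on Apr 9.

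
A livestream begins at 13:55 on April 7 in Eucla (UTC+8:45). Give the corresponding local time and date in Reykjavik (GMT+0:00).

In UTC: 13:55 − 8:45 = 05:10 on Apr 7.
Reykjavik is UTC+0, so it is 05:10 on Apr 7.

05:10 on Apr 7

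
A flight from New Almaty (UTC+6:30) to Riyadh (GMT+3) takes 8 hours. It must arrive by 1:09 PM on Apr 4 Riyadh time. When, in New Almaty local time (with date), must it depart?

Target arrival in UTC: 1:09 PM − 3:00 = 10:09 AM on Apr 4.
Subtract 8 hours → departure 2:09 AM UTC on Apr 4.
New Almaty is UTC+6:30: 2:09 AM + 6:30 = 8:39 AM on Apr 4.

8:39 AM on Apr 4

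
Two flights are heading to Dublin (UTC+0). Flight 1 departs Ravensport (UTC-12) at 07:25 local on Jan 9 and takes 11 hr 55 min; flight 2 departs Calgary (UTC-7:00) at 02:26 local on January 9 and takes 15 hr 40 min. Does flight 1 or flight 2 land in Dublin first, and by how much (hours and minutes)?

Flight 1 in UTC: 07:25 + 12:00 = 19:25 on Jan 9.
+11 hours 55 minutes → arrive 07:20 UTC on Jan 10.
Flight 2 in UTC: 02:26 + 7:00 = 09:26 on Jan 9.
+15 hours and 40 minutes → arrive 01:06 UTC on Jan 10.
Flight 2 lands earlier by 6 hours 14 minutes.

the second, by 6 hours 14 minutes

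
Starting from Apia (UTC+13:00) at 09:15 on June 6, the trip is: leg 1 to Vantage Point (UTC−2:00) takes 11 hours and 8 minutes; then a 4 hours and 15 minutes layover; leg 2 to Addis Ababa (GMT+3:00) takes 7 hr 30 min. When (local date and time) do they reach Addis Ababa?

22:08 on Jun 6

Convert departure to UTC: 09:15 − 13:00 = 20:15 UTC on Jun 5.
Add 11 hours 8 minutes leg 1 → 07:23 UTC (Jun 6).
Add 4 hours 15 minutes layover in Vantage Point → 11:38 UTC.
Add 7 hours and 30 minutes leg 2 → 19:08 UTC.
Addis Ababa is UTC+3:00, so local arrival = 19:08 + 3:00 = 22:08 on Jun 6.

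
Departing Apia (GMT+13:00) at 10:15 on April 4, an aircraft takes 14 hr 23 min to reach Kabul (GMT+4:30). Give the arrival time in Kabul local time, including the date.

Convert departure to UTC: 10:15 − 13:00 = 21:15 UTC on Apr 3.
Add 14 hours 23 minutes travel time → 11:38 UTC (Apr 4).
Kabul is UTC+4:30, so local arrival = 11:38 + 4:30 = 16:08 on Apr 4.

16:08 on April 4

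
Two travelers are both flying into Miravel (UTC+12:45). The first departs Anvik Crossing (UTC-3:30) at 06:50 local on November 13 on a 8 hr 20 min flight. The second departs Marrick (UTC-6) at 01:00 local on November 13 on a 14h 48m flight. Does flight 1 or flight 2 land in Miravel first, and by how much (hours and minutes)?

Flight 1 in UTC: 06:50 + 3:30 = 10:20 on Nov 13.
+8 hours 20 minutes → arrive 18:40 UTC on Nov 13.
Flight 2 in UTC: 01:00 + 6:00 = 07:00 on Nov 13.
+14 hours and 48 minutes → arrive 21:48 UTC on Nov 13.
Flight 1 lands earlier by 3 hours 8 minutes.

the first, by 3 hours 8 minutes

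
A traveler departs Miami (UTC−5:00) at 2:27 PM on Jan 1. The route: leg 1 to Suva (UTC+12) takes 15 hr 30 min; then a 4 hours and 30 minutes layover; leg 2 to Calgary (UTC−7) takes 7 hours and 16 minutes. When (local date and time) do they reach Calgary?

3:43 PM on Jan 2

Convert departure to UTC: 2:27 PM + 5:00 = 7:27 PM UTC on Jan 1.
Add 15 hours 30 minutes leg 1 → 10:57 AM UTC (Jan 2).
Add 4 hours and 30 minutes layover in Suva → 3:27 PM UTC.
Add 7 hours 16 minutes leg 2 → 10:43 PM UTC.
Calgary is UTC−7:00, so local arrival = 10:43 PM − 7:00 = 3:43 PM on Jan 2.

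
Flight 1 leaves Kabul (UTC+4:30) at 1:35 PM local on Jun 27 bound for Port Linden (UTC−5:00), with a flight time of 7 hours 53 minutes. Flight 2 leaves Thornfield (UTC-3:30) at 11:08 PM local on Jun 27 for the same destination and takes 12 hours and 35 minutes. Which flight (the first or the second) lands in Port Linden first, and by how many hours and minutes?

the first, by 22 hours 15 minutes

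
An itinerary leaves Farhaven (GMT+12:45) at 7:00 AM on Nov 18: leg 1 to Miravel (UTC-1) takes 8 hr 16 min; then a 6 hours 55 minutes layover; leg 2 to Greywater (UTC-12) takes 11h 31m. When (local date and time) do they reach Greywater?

Convert departure to UTC: 7:00 AM − 12:45 = 6:15 PM UTC on Nov 17.
Add 8 hours and 16 minutes leg 1 → 2:31 AM UTC (Nov 18).
Add 6 hours 55 minutes layover in Miravel → 9:26 AM UTC.
Add 11 hours and 31 minutes leg 2 → 8:57 PM UTC.
Greywater is UTC−12:00, so local arrival = 8:57 PM − 12:00 = 8:57 AM on Nov 18.

8:57 AM on November 18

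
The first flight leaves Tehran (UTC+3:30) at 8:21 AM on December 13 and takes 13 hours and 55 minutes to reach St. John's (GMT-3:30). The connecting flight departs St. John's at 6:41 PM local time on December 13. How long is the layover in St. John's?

Convert departure to UTC: 8:21 AM − 3:30 = 4:51 AM UTC on Dec 13.
Add 13 hours 55 minutes flight time → 6:46 PM UTC.
St. John's is UTC−3:30, so local arrival = 6:46 PM − 3:30 = 3:16 PM on Dec 13.
Layover = 6:41 PM − 3:16 PM = 3 hours 25 minutes.

3 hours 25 minutes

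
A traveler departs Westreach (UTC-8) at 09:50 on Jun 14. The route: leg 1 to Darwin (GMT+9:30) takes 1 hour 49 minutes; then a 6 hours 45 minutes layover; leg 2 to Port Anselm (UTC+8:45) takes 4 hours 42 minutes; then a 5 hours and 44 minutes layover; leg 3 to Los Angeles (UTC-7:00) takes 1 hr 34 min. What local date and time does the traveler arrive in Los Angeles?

Convert departure to UTC: 09:50 + 8:00 = 17:50 UTC on Jun 14.
Add 1 hour 49 minutes leg 1 → 19:39 UTC.
Add 6 hours and 45 minutes layover in Darwin → 02:24 UTC (Jun 15).
Add 4 hours and 42 minutes leg 2 → 07:06 UTC.
Add 5 hours and 44 minutes layover in Port Anselm → 12:50 UTC.
Add 1 hour 34 minutes leg 3 → 14:24 UTC.
Los Angeles is UTC−7:00, so local arrival = 14:24 − 7:00 = 07:24 on Jun 15.

07:24 on June 15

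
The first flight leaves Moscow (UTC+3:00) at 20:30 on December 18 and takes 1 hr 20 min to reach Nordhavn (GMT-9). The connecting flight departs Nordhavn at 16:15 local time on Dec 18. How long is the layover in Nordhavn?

6 hours 25 minutes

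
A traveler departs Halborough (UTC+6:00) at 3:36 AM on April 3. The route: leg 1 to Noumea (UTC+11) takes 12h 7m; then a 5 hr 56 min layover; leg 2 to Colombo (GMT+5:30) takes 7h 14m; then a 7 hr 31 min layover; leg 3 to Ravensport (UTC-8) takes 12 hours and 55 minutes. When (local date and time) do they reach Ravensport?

Convert departure to UTC: 3:36 AM − 6:00 = 9:36 PM UTC on Apr 2.
Add 12 hours and 7 minutes leg 1 → 9:43 AM UTC (Apr 3).
Add 5 hours 56 minutes layover in Noumea → 3:39 PM UTC.
Add 7 hours 14 minutes leg 2 → 10:53 PM UTC.
Add 7 hours and 31 minutes layover in Colombo → 6:24 AM UTC (Apr 4).
Add 12 hours and 55 minutes leg 3 → 7:19 PM UTC.
Ravensport is UTC−8:00, so local arrival = 7:19 PM − 8:00 = 11:19 AM on Apr 4.

11:19 AM on April 4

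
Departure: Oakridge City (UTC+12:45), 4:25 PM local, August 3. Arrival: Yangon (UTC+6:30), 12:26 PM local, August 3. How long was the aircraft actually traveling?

2 hours 16 minutes

Yangon is 6:15 behind Oakridge City.
Clock-face elapsed time (ignoring zones) is −3 hours 59 minutes.
Actual elapsed = −3 hours 59 minutes + 6:15 = 2 hours 16 minutes.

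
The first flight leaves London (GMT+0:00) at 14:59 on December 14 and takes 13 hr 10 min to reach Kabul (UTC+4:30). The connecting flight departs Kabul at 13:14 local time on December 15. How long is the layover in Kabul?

London is at UTC+0, so departure is already 14:59 UTC on Dec 14.
Add 13 hours and 10 minutes flight time → 04:09 UTC (Dec 15).
Kabul is UTC+4:30, so local arrival = 04:09 + 4:30 = 08:39 on Dec 15.
Layover = 13:14 − 08:39 = 4 hours 35 minutes.

4 hours 35 minutes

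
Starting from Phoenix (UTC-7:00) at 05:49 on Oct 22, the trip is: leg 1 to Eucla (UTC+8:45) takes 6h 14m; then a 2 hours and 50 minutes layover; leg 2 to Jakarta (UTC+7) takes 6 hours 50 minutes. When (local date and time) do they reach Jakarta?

11:43 on October 23

Convert departure to UTC: 05:49 + 7:00 = 12:49 UTC on Oct 22.
Add 6 hours and 14 minutes leg 1 → 19:03 UTC.
Add 2 hours 50 minutes layover in Eucla → 21:53 UTC.
Add 6 hours and 50 minutes leg 2 → 04:43 UTC (Oct 23).
Jakarta is UTC+7:00, so local arrival = 04:43 + 7:00 = 11:43 on Oct 23.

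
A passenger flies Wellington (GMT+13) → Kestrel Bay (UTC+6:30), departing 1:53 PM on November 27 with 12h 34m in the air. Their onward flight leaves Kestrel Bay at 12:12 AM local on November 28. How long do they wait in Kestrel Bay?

4 hours 15 minutes

Convert departure to UTC: 1:53 PM − 13:00 = 12:53 AM UTC on Nov 27.
Add 12 hours and 34 minutes flight time → 1:27 PM UTC.
Kestrel Bay is UTC+6:30, so local arrival = 1:27 PM + 6:30 = 7:57 PM on Nov 27.
Layover = 12:12 AM − 7:57 PM (+1 day) = 4 hours 15 minutes.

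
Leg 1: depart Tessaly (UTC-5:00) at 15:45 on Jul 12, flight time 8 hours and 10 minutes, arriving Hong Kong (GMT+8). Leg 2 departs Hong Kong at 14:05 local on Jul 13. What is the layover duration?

1 hour 10 minutes

Convert departure to UTC: 15:45 + 5:00 = 20:45 UTC on Jul 12.
Add 8 hours 10 minutes flight time → 04:55 UTC (Jul 13).
Hong Kong is UTC+8:00, so local arrival = 04:55 + 8:00 = 12:55 on Jul 13.
Layover = 14:05 − 12:55 = 1 hour 10 minutes.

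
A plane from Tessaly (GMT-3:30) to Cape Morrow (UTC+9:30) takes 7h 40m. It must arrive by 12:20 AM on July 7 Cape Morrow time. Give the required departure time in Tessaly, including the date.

Target arrival in UTC: 12:20 AM − 9:30 = 2:50 PM on Jul 6.
Subtract 7 hours 40 minutes → departure 7:10 AM UTC on Jul 6.
Tessaly is UTC−3:30: 7:10 AM − 3:30 = 3:40 AM on Jul 6.

3:40 AM on July 6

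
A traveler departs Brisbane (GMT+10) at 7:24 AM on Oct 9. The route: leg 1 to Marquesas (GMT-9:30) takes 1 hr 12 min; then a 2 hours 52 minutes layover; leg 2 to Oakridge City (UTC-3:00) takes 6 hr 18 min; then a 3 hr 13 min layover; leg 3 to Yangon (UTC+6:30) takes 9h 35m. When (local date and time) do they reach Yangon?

Convert departure to UTC: 7:24 AM − 10:00 = 9:24 PM UTC on Oct 8.
Add 1 hour 12 minutes leg 1 → 10:36 PM UTC.
Add 2 hours and 52 minutes layover in Marquesas → 1:28 AM UTC (Oct 9).
Add 6 hours and 18 minutes leg 2 → 7:46 AM UTC.
Add 3 hours and 13 minutes layover in Oakridge City → 10:59 AM UTC.
Add 9 hours 35 minutes leg 3 → 8:34 PM UTC.
Yangon is UTC+6:30, so local arrival = 8:34 PM + 6:30 = 3:04 AM on Oct 10.

3:04 AM on October 10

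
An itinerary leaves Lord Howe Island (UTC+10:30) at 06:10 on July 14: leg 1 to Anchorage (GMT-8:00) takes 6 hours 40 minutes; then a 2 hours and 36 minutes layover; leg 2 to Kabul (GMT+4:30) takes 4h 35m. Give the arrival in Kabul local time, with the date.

Convert departure to UTC: 06:10 − 10:30 = 19:40 UTC on Jul 13.
Add 6 hours 40 minutes leg 1 → 02:20 UTC (Jul 14).
Add 2 hours 36 minutes layover in Anchorage → 04:56 UTC.
Add 4 hours and 35 minutes leg 2 → 09:31 UTC.
Kabul is UTC+4:30, so local arrival = 09:31 + 4:30 = 14:01 on Jul 14.

14:01 on Jul 14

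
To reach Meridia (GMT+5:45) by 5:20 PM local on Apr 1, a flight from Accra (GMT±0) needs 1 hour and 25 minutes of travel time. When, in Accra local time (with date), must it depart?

10:10 AM on April 1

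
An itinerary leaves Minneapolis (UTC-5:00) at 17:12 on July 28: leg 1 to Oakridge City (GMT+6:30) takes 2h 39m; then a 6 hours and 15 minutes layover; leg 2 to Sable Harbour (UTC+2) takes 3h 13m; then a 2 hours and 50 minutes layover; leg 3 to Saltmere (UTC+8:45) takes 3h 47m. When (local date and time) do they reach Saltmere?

Convert departure to UTC: 17:12 + 5:00 = 22:12 UTC on Jul 28.
Add 2 hours 39 minutes leg 1 → 00:51 UTC (Jul 29).
Add 6 hours and 15 minutes layover in Oakridge City → 07:06 UTC.
Add 3 hours and 13 minutes leg 2 → 10:19 UTC.
Add 2 hours and 50 minutes layover in Sable Harbour → 13:09 UTC.
Add 3 hours and 47 minutes leg 3 → 16:56 UTC.
Saltmere is UTC+8:45, so local arrival = 16:56 + 8:45 = 01:41 on Jul 30.

01:41 on Jul 30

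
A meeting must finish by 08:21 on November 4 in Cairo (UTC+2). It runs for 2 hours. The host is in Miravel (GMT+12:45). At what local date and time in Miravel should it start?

17:06 on Nov 4

Target end time in UTC: 08:21 − 2:00 = 06:21 on Nov 4.
Subtract 2 hours → start 04:21 UTC on Nov 4.
Miravel is UTC+12:45: 04:21 + 12:45 = 17:06 on Nov 4.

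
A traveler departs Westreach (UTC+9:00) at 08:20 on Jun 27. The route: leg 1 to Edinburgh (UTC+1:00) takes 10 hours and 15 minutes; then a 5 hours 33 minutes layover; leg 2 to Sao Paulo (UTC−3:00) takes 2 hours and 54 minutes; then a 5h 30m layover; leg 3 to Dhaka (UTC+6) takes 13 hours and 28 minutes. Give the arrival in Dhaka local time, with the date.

19:00 on June 28

Convert departure to UTC: 08:20 − 9:00 = 23:20 UTC on Jun 26.
Add 10 hours and 15 minutes leg 1 → 09:35 UTC (Jun 27).
Add 5 hours and 33 minutes layover in Edinburgh → 15:08 UTC.
Add 2 hours and 54 minutes leg 2 → 18:02 UTC.
Add 5 hours 30 minutes layover in Sao Paulo → 23:32 UTC.
Add 13 hours 28 minutes leg 3 → 13:00 UTC (Jun 28).
Dhaka is UTC+6:00, so local arrival = 13:00 + 6:00 = 19:00 on Jun 28.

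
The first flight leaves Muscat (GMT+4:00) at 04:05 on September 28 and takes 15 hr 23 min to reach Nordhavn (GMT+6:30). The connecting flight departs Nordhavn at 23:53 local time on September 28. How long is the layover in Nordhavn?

1 hour 55 minutes

Convert departure to UTC: 04:05 − 4:00 = 00:05 UTC on Sep 28.
Add 15 hours 23 minutes flight time → 15:28 UTC.
Nordhavn is UTC+6:30, so local arrival = 15:28 + 6:30 = 21:58 on Sep 28.
Layover = 23:53 − 21:58 = 1 hour 55 minutes.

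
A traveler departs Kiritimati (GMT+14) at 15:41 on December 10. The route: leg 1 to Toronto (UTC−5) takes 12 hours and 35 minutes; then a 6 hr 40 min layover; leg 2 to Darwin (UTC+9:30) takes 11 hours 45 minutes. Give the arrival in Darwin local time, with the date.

Convert departure to UTC: 15:41 − 14:00 = 01:41 UTC on Dec 10.
Add 12 hours and 35 minutes leg 1 → 14:16 UTC.
Add 6 hours and 40 minutes layover in Toronto → 20:56 UTC.
Add 11 hours 45 minutes leg 2 → 08:41 UTC (Dec 11).
Darwin is UTC+9:30, so local arrival = 08:41 + 9:30 = 18:11 on Dec 11.

18:11 on December 11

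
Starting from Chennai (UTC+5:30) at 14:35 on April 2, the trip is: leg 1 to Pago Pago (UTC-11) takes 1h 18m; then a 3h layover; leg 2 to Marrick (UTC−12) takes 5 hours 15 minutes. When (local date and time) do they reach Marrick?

06:38 on April 2

Convert departure to UTC: 14:35 − 5:30 = 09:05 UTC on Apr 2.
Add 1 hour 18 minutes leg 1 → 10:23 UTC.
Add 3 hours layover in Pago Pago → 13:23 UTC.
Add 5 hours 15 minutes leg 2 → 18:38 UTC.
Marrick is UTC−12:00, so local arrival = 18:38 − 12:00 = 06:38 on Apr 2.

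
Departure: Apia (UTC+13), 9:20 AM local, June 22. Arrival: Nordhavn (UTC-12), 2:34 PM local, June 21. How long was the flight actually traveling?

6 hours 14 minutes

Departure in UTC: 9:20 AM − 13:00 = 8:20 PM on Jun 21.
Arrival in UTC: 2:34 PM + 12:00 = 2:34 AM on Jun 22.
Elapsed = 2:34 AM − 8:20 PM (+1 day) = 6 hours 14 minutes.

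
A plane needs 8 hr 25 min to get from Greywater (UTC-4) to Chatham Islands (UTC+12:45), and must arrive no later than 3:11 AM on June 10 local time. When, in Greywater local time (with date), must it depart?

Target arrival in UTC: 3:11 AM − 12:45 = 2:26 PM on Jun 9.
Subtract 8 hours and 25 minutes → departure 6:01 AM UTC on Jun 9.
Greywater is UTC−4:00: 6:01 AM − 4:00 = 2:01 AM on Jun 9.

2:01 AM on June 9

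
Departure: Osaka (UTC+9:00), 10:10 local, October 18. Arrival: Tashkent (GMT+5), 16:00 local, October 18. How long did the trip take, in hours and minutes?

Departure in UTC: 10:10 − 9:00 = 01:10 on Oct 18.
Arrival in UTC: 16:00 − 5:00 = 11:00 on Oct 18.
Elapsed = 11:00 − 01:10 = 9 hours 50 minutes.

9 hours 50 minutes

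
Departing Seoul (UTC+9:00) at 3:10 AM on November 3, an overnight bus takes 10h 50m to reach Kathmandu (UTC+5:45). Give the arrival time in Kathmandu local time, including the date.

10:45 AM on Nov 3

Convert departure to UTC: 3:10 AM − 9:00 = 6:10 PM UTC on Nov 2.
Add 10 hours and 50 minutes travel time → 5:00 AM UTC (Nov 3).
Kathmandu is UTC+5:45, so local arrival = 5:00 AM + 5:45 = 10:45 AM on Nov 3.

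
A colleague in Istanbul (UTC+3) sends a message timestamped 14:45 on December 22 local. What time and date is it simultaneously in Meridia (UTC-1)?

Meridia is 4:00 behind Istanbul.
Shift by the zone difference: 14:45 − 4:00 = 10:45 on Dec 22 in Meridia.

10:45 on December 22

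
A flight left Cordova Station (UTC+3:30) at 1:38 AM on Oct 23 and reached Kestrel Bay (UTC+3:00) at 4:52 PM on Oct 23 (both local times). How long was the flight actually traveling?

Kestrel Bay is 0:30 behind Cordova Station.
Clock-face elapsed time (ignoring zones) is 15 hours 14 minutes.
Actual elapsed = 15 hours 14 minutes + 0:30 = 15 hours 44 minutes.

15 hours 44 minutes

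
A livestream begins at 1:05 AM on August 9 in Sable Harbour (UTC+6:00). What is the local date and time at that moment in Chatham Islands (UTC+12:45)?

7:50 AM on August 9

Chatham Islands is 6:45 ahead of Sable Harbour.
Shift by the zone difference: 1:05 AM + 6:45 = 7:50 AM on Aug 9 in Chatham Islands.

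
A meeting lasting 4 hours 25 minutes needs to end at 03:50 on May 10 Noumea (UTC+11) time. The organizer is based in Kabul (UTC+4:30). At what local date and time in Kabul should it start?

16:55 on May 9

Target end time in UTC: 03:50 − 11:00 = 16:50 on May 9.
Subtract 4 hours and 25 minutes → start 12:25 UTC on May 9.
Kabul is UTC+4:30: 12:25 + 4:30 = 16:55 on May 9.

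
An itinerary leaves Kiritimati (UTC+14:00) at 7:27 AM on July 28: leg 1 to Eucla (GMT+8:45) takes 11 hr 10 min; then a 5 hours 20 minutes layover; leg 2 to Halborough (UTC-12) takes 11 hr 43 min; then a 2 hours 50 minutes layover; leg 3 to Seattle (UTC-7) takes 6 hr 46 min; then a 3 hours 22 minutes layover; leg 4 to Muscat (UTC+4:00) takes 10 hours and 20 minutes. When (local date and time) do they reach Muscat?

12:58 AM on Jul 30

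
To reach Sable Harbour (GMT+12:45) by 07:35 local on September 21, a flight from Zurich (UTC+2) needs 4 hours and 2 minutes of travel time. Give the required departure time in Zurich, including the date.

16:48 on September 20

Target arrival in UTC: 07:35 − 12:45 = 18:50 on Sep 20.
Subtract 4 hours 2 minutes → departure 14:48 UTC on Sep 20.
Zurich is UTC+2:00: 14:48 + 2:00 = 16:48 on Sep 20.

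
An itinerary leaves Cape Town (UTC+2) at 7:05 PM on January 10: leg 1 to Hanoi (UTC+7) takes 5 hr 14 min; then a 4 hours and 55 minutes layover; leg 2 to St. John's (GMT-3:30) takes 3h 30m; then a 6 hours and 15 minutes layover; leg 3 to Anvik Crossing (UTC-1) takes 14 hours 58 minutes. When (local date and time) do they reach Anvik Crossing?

Convert departure to UTC: 7:05 PM − 2:00 = 5:05 PM UTC on Jan 10.
Add 5 hours 14 minutes leg 1 → 10:19 PM UTC.
Add 4 hours 55 minutes layover in Hanoi → 3:14 AM UTC (Jan 11).
Add 3 hours 30 minutes leg 2 → 6:44 AM UTC.
Add 6 hours 15 minutes layover in St. John's → 12:59 PM UTC.
Add 14 hours 58 minutes leg 3 → 3:57 AM UTC (Jan 12).
Anvik Crossing is UTC−1:00, so local arrival = 3:57 AM − 1:00 = 2:57 AM on Jan 12.

2:57 AM on January 12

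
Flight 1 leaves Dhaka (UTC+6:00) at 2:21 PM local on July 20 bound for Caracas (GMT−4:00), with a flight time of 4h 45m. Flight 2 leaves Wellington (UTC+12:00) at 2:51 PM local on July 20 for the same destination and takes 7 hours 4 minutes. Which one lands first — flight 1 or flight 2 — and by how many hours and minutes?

the second, by 3 hours 11 minutes

Flight 1 in UTC: 2:21 PM − 6:00 = 8:21 AM on Jul 20.
+4 hours and 45 minutes → arrive 1:06 PM UTC on Jul 20.
Flight 2 in UTC: 2:51 PM − 12:00 = 2:51 AM on Jul 20.
+7 hours and 4 minutes → arrive 9:55 AM UTC on Jul 20.
Flight 2 lands earlier by 3 hours 11 minutes.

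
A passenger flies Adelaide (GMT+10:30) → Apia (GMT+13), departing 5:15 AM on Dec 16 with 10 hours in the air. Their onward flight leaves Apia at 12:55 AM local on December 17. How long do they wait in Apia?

7 hours 10 minutes

Convert departure to UTC: 5:15 AM − 10:30 = 6:45 PM UTC on Dec 15.
Add 10 hours flight time → 4:45 AM UTC (Dec 16).
Apia is UTC+13:00, so local arrival = 4:45 AM + 13:00 = 5:45 PM on Dec 16.
Layover = 12:55 AM − 5:45 PM (+1 day) = 7 hours 10 minutes.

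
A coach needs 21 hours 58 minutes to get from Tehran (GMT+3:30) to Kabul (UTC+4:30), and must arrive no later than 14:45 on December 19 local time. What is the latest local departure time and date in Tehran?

15:47 on December 18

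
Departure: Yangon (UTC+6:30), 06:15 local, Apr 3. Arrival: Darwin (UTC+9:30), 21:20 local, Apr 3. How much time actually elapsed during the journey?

12 hours 5 minutes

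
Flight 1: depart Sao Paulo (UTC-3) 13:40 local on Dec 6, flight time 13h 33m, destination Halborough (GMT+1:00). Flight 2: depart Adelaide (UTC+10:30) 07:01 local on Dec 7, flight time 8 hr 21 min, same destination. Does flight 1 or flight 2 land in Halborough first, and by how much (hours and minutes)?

the second, by 1 hour 21 minutes

Flight 1 in UTC: 13:40 + 3:00 = 16:40 on Dec 6.
+13 hours 33 minutes → arrive 06:13 UTC on Dec 7.
Flight 2 in UTC: 07:01 − 10:30 = 20:31 on Dec 6.
+8 hours and 21 minutes → arrive 04:52 UTC on Dec 7.
Flight 2 lands earlier by 1 hour 21 minutes.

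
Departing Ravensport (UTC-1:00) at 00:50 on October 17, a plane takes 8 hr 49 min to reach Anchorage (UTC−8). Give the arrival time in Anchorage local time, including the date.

Anchorage is 7:00 behind Ravensport.
After 8 hours and 49 minutes it is 09:39 in Ravensport.
Shift by the zone difference: 09:39 − 7:00 = 02:39 on Oct 17 in Anchorage.

02:39 on October 17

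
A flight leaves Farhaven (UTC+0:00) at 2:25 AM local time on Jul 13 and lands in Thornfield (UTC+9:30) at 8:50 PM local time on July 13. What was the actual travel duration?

Departure is already UTC: 2:25 AM on Jul 13.
Arrival in UTC: 8:50 PM − 9:30 = 11:20 AM on Jul 13.
Elapsed = 11:20 AM − 2:25 AM = 8 hours 55 minutes.

8 hours 55 minutes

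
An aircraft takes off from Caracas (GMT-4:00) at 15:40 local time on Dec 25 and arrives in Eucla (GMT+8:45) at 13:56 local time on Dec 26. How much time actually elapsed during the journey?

9 hours 31 minutes

Eucla is 12:45 ahead of Caracas.
Clock-face elapsed time (ignoring zones) is 22 hours 16 minutes.
Actual elapsed = 22 hours 16 minutes − 12:45 = 9 hours 31 minutes.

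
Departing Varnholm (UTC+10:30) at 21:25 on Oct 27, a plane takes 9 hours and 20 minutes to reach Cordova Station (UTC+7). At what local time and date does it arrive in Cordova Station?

Convert departure to UTC: 21:25 − 10:30 = 10:55 UTC on Oct 27.
Add 9 hours and 20 minutes travel time → 20:15 UTC.
Cordova Station is UTC+7:00, so local arrival = 20:15 + 7:00 = 03:15 on Oct 28.

03:15 on Oct 28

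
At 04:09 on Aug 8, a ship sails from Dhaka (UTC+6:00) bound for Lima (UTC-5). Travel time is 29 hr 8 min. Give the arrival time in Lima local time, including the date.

Convert departure to UTC: 04:09 − 6:00 = 22:09 UTC on Aug 7.
Add 29 hours and 8 minutes travel time → 03:17 UTC (Aug 9).
Lima is UTC−5:00, so local arrival = 03:17 − 5:00 = 22:17 on Aug 8.

22:17 on Aug 8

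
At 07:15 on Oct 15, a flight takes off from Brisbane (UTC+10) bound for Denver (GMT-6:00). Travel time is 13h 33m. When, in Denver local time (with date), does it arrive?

04:48 on Oct 15

Convert departure to UTC: 07:15 − 10:00 = 21:15 UTC on Oct 14.
Add 13 hours and 33 minutes travel time → 10:48 UTC (Oct 15).
Denver is UTC−6:00, so local arrival = 10:48 − 6:00 = 04:48 on Oct 15.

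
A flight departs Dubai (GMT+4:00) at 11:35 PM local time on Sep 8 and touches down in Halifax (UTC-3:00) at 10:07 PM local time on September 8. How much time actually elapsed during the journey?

5 hours 32 minutes

Departure in UTC: 11:35 PM − 4:00 = 7:35 PM on Sep 8.
Arrival in UTC: 10:07 PM + 3:00 = 1:07 AM on Sep 9.
Elapsed = 1:07 AM − 7:35 PM (+1 day) = 5 hours 32 minutes.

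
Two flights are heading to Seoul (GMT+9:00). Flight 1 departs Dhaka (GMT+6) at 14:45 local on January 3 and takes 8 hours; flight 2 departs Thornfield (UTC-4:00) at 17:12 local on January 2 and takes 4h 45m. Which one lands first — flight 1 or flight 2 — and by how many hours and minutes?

Flight 1 in UTC: 14:45 − 6:00 = 08:45 on Jan 3.
+8 hours → arrive 16:45 UTC on Jan 3.
Flight 2 in UTC: 17:12 + 4:00 = 21:12 on Jan 2.
+4 hours 45 minutes → arrive 01:57 UTC on Jan 3.
Flight 2 lands earlier by 14 hours 48 minutes.

the second, by 14 hours 48 minutes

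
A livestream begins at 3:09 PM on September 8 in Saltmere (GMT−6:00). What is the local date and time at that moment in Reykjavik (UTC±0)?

In UTC: 3:09 PM + 6:00 = 9:09 PM on Sep 8.
Reykjavik is UTC+0, so it is 9:09 PM on Sep 8.

9:09 PM on September 8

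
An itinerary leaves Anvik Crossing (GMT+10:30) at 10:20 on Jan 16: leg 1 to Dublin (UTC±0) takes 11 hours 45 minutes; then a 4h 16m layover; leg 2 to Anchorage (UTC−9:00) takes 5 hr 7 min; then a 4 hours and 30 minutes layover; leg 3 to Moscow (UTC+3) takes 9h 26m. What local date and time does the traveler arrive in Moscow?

Convert departure to UTC: 10:20 − 10:30 = 23:50 UTC on Jan 15.
Add 11 hours 45 minutes leg 1 → 11:35 UTC (Jan 16).
Add 4 hours 16 minutes layover in Dublin → 15:51 UTC.
Add 5 hours 7 minutes leg 2 → 20:58 UTC.
Add 4 hours 30 minutes layover in Anchorage → 01:28 UTC (Jan 17).
Add 9 hours 26 minutes leg 3 → 10:54 UTC.
Moscow is UTC+3:00, so local arrival = 10:54 + 3:00 = 13:54 on Jan 17.

13:54 on January 17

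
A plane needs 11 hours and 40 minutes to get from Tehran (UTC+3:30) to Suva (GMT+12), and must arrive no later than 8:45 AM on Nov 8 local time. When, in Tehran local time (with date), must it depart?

12:35 PM on Nov 7

Target arrival in UTC: 8:45 AM − 12:00 = 8:45 PM on Nov 7.
Subtract 11 hours and 40 minutes → departure 9:05 AM UTC on Nov 7.
Tehran is UTC+3:30: 9:05 AM + 3:30 = 12:35 PM on Nov 7.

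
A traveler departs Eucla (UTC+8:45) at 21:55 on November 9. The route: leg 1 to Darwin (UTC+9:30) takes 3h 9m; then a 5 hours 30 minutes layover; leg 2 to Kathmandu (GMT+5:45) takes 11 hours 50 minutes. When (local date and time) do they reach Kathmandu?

Convert departure to UTC: 21:55 − 8:45 = 13:10 UTC on Nov 9.
Add 3 hours 9 minutes leg 1 → 16:19 UTC.
Add 5 hours and 30 minutes layover in Darwin → 21:49 UTC.
Add 11 hours 50 minutes leg 2 → 09:39 UTC (Nov 10).
Kathmandu is UTC+5:45, so local arrival = 09:39 + 5:45 = 15:24 on Nov 10.

15:24 on November 10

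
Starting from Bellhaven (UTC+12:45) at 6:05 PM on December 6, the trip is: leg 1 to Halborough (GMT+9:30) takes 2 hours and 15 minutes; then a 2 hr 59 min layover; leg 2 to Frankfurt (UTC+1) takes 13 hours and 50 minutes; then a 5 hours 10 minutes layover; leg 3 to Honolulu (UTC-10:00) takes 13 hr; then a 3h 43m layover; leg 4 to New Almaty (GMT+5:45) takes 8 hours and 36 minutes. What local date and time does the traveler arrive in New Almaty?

Convert departure to UTC: 6:05 PM − 12:45 = 5:20 AM UTC on Dec 6.
Add 2 hours and 15 minutes leg 1 → 7:35 AM UTC.
Add 2 hours and 59 minutes layover in Halborough → 10:34 AM UTC.
Add 13 hours and 50 minutes leg 2 → 12:24 AM UTC (Dec 7).
Add 5 hours and 10 minutes layover in Frankfurt → 5:34 AM UTC.
Add 13 hours leg 3 → 6:34 PM UTC.
Add 3 hours and 43 minutes layover in Honolulu → 10:17 PM UTC.
Add 8 hours and 36 minutes leg 4 → 6:53 AM UTC (Dec 8).
New Almaty is UTC+5:45, so local arrival = 6:53 AM + 5:45 = 12:38 PM on Dec 8.

12:38 PM on December 8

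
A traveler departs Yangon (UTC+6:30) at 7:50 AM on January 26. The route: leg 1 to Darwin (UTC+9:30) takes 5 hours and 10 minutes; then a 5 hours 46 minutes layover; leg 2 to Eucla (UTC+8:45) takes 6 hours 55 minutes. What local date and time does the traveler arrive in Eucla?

3:56 AM on January 27

Convert departure to UTC: 7:50 AM − 6:30 = 1:20 AM UTC on Jan 26.
Add 5 hours 10 minutes leg 1 → 6:30 AM UTC.
Add 5 hours and 46 minutes layover in Darwin → 12:16 PM UTC.
Add 6 hours and 55 minutes leg 2 → 7:11 PM UTC.
Eucla is UTC+8:45, so local arrival = 7:11 PM + 8:45 = 3:56 AM on Jan 27.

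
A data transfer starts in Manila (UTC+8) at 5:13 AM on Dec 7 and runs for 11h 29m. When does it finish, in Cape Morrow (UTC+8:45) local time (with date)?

5:27 PM on December 7

Convert start to UTC: 5:13 AM − 8:00 = 9:13 PM UTC on Dec 6.
Add 11 hours 29 minutes duration → 8:42 AM UTC (Dec 7).
Cape Morrow is UTC+8:45, so local end time = 8:42 AM + 8:45 = 5:27 PM on Dec 7.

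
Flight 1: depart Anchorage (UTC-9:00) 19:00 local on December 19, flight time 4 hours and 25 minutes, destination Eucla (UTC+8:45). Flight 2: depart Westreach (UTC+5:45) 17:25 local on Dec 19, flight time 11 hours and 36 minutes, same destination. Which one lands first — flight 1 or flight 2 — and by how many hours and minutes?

the second, by 9 hours 9 minutes

Flight 1 in UTC: 19:00 + 9:00 = 04:00 on Dec 20.
+4 hours 25 minutes → arrive 08:25 UTC on Dec 20.
Flight 2 in UTC: 17:25 − 5:45 = 11:40 on Dec 19.
+11 hours 36 minutes → arrive 23:16 UTC on Dec 19.
Flight 2 lands earlier by 9 hours 9 minutes.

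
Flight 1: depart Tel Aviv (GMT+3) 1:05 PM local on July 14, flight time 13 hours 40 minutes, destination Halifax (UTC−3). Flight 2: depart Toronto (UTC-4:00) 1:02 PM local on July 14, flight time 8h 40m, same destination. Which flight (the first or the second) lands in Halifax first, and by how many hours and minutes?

Flight 1 in UTC: 1:05 PM − 3:00 = 10:05 AM on Jul 14.
+13 hours and 40 minutes → arrive 11:45 PM UTC on Jul 14.
Flight 2 in UTC: 1:02 PM + 4:00 = 5:02 PM on Jul 14.
+8 hours 40 minutes → arrive 1:42 AM UTC on Jul 15.
Flight 1 lands earlier by 1 hour 57 minutes.

the first, by 1 hour 57 minutes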